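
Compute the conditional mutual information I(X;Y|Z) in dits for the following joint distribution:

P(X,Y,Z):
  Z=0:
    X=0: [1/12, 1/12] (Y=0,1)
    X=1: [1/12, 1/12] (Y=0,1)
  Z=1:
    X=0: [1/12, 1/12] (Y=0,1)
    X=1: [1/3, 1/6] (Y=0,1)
0.0032 dits

Conditional mutual information: I(X;Y|Z) = H(X|Z) + H(Y|Z) - H(X,Y|Z)

H(Z) = 0.2764
H(X,Z) = 0.5396 → H(X|Z) = 0.2632
H(Y,Z) = 0.5683 → H(Y|Z) = 0.2919
H(X,Y,Z) = 0.8283 → H(X,Y|Z) = 0.5519

I(X;Y|Z) = 0.2632 + 0.2919 - 0.5519 = 0.0032 dits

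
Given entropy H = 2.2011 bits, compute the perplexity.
4.5983

Perplexity is 2^H (or exp(H) for natural log).

H = 2.2011 bits
Perplexity = 2^2.2011 = 4.5983

Interpretation: The model's uncertainty is equivalent to choosing uniformly among 4.6 options.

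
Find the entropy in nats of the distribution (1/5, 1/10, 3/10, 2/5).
1.2799 nats

Shannon entropy is H(X) = -Σ p(x) log p(x).

For P = (1/5, 1/10, 3/10, 2/5):
H = -1/5 × log_e(1/5) -1/10 × log_e(1/10) -3/10 × log_e(3/10) -2/5 × log_e(2/5)
H = 1.2799 nats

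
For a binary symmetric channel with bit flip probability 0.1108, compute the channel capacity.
0.4977 bits

For a binary symmetric channel (BSC) with error probability p:
Capacity C = 1 - H(p) bits per symbol

where H(p) = -p log₂(p) - (1-p) log₂(1-p) is the binary entropy function.

H(0.1108) = 0.5023 bits
C = 1 - 0.5023 = 0.4977 bits per symbol

This means we can reliably transmit up to 0.4977 bits of information per channel use.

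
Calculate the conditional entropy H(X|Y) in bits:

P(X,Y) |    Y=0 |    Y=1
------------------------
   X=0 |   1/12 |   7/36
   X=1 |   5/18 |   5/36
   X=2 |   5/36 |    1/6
1.4934 bits

Using the chain rule: H(X|Y) = H(X,Y) - H(Y)

First, compute H(X,Y) = 2.4934 bits

Marginal P(Y) = (1/2, 1/2)
H(Y) = 1.0000 bits

H(X|Y) = H(X,Y) - H(Y) = 2.4934 - 1.0000 = 1.4934 bits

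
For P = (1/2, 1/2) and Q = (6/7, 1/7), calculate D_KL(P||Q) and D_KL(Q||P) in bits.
D_KL(P||Q) = 0.5149, D_KL(Q||P) = 0.4083

KL divergence is not symmetric: D_KL(P||Q) ≠ D_KL(Q||P) in general.

D_KL(P||Q) = 0.5149 bits
D_KL(Q||P) = 0.4083 bits

No, they are not equal!

This asymmetry is why KL divergence is not a true distance metric.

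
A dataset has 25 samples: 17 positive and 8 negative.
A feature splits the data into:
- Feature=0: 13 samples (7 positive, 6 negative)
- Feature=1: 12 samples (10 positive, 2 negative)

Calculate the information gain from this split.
0.0746 bits

Information Gain = H(Y) - H(Y|Feature)

Before split:
P(positive) = 17/25 = 0.6800
H(Y) = 0.9044 bits

After split:
Feature=0: H = 0.9957 bits (weight = 13/25)
Feature=1: H = 0.6500 bits (weight = 12/25)
H(Y|Feature) = (13/25)×0.9957 + (12/25)×0.6500 = 0.8298 bits

Information Gain = 0.9044 - 0.8298 = 0.0746 bits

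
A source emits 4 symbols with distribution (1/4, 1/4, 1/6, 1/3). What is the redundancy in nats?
0.0283 nats

Redundancy measures how far a source is from maximum entropy:
R = H_max - H(X)

Maximum entropy for 4 symbols: H_max = log_e(4) = 1.3863 nats
Actual entropy: H(X) = 1.3580 nats
Redundancy: R = 1.3863 - 1.3580 = 0.0283 nats

This redundancy represents potential for compression: the source could be compressed by 0.0283 nats per symbol.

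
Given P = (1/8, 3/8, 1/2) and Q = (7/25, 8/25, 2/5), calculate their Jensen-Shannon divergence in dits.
0.0083 dits

Jensen-Shannon divergence is:
JSD(P||Q) = 0.5 × D_KL(P||M) + 0.5 × D_KL(Q||M)
where M = 0.5 × (P + Q) is the mixture distribution.

M = 0.5 × (1/8, 3/8, 1/2) + 0.5 × (7/25, 8/25, 2/5) = (0.2025, 0.3475, 9/20)

D_KL(P||M) = 0.0091 dits
D_KL(Q||M) = 0.0075 dits

JSD(P||Q) = 0.5 × 0.0091 + 0.5 × 0.0075 = 0.0083 dits

Unlike KL divergence, JSD is symmetric and bounded: 0 ≤ JSD ≤ log(2).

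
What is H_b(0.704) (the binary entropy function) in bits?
0.8763 bits

The binary entropy function is:
H(p) = -p log(p) - (1-p) log(1-p)

H(0.704) = -0.704 × log_2(0.704) - 0.296 × log_2(0.296)
H(0.704) = 0.8763 bits

Note: Binary entropy is maximized at p=0.5 (H=1 bit) and minimized at p=0 or p=1 (H=0).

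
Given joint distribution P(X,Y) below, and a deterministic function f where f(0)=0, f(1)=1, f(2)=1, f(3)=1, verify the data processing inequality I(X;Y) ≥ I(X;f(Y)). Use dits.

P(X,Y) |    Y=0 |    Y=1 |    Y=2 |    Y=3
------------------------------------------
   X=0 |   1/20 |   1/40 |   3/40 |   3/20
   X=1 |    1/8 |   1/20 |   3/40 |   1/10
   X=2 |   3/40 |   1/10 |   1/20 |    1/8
I(X;Y) = 0.0209, I(X;f(Y)) = 0.0075, inequality holds: 0.0209 ≥ 0.0075

Data Processing Inequality: For any Markov chain X → Y → Z, we have I(X;Y) ≥ I(X;Z).

Here Z = f(Y) is a deterministic function of Y, forming X → Y → Z.

Original I(X;Y) = 0.0209 dits

After applying f:
P(X,Z) where Z=f(Y):
- P(X,Z=0) = P(X,Y=0)
- P(X,Z=1) = P(X,Y=1) + P(X,Y=2) + P(X,Y=3)

I(X;Z) = I(X;f(Y)) = 0.0075 dits

Verification: 0.0209 ≥ 0.0075 ✓

Information cannot be created by processing; the function f can only lose information about X.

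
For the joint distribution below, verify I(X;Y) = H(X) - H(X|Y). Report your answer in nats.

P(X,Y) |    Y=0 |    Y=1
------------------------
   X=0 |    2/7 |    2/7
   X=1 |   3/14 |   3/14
I(X;Y) = 0.0000 nats

Mutual information has multiple equivalent forms:
- I(X;Y) = H(X) - H(X|Y)
- I(X;Y) = H(Y) - H(Y|X)
- I(X;Y) = H(X) + H(Y) - H(X,Y)

Computing all quantities:
H(X) = 0.6829, H(Y) = 0.6931, H(X,Y) = 1.3761
H(X|Y) = 0.6829, H(Y|X) = 0.6931

Verification:
H(X) - H(X|Y) = 0.6829 - 0.6829 = 0.0000
H(Y) - H(Y|X) = 0.6931 - 0.6931 = 0.0000
H(X) + H(Y) - H(X,Y) = 0.6829 + 0.6931 - 1.3761 = 0.0000

All forms give I(X;Y) = 0.0000 nats. ✓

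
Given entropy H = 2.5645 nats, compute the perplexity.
12.9942

Perplexity is e^H (or exp(H) for natural log).

H = 2.5645 nats
Perplexity = e^2.5645 = 12.9942

Interpretation: The model's uncertainty is equivalent to choosing uniformly among 13.0 options.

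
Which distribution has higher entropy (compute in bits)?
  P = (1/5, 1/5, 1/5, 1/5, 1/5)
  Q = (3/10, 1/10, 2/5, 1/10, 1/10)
P

Computing entropies in bits:
H(P) = 2.3219
H(Q) = 2.0464

Distribution P has higher entropy.

Intuition: The distribution closer to uniform (more spread out) has higher entropy.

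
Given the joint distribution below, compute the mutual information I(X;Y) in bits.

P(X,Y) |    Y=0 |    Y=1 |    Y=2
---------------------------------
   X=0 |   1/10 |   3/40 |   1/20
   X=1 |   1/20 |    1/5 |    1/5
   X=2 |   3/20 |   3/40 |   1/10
0.1144 bits

Mutual information: I(X;Y) = H(X) + H(Y) - H(X,Y)

Marginals:
P(X) = (9/40, 9/20, 13/40), H(X) = 1.5296 bits
P(Y) = (3/10, 7/20, 7/20), H(Y) = 1.5813 bits

Joint entropy: H(X,Y) = 2.9964 bits

I(X;Y) = 1.5296 + 1.5813 - 2.9964 = 0.1144 bits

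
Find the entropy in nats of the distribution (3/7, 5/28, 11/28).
1.0378 nats

Shannon entropy is H(X) = -Σ p(x) log p(x).

For P = (3/7, 5/28, 11/28):
H = -3/7 × log_e(3/7) -5/28 × log_e(5/28) -11/28 × log_e(11/28)
H = 1.0378 nats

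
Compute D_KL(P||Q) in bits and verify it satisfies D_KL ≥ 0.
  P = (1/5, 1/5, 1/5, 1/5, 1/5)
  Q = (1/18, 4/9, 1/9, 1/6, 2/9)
0.3310 bits

KL divergence satisfies the Gibbs inequality: D_KL(P||Q) ≥ 0 for all distributions P, Q.

D_KL(P||Q) = Σ p(x) log(p(x)/q(x))
Term by term:
  x=0: 1/5 × log_2[(1/5)/(1/18)] = 0.3696
  x=1: 1/5 × log_2[(1/5)/(4/9)] = -0.2304
  x=2: 1/5 × log_2[(1/5)/(1/9)] = 0.1696
  x=3: 1/5 × log_2[(1/5)/(1/6)] = 0.0526
  x=4: 1/5 × log_2[(1/5)/(2/9)] = -0.0304
D_KL(P||Q) = 0.3310 bits

D_KL(P||Q) = 0.3310 ≥ 0 ✓

This non-negativity is a fundamental property: relative entropy cannot be negative because it measures how different Q is from P.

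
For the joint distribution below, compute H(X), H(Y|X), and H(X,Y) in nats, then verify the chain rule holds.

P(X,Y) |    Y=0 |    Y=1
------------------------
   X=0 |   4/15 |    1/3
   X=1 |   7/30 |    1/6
H(X,Y) = 1.3569, H(X) = 0.6730, H(Y|X) = 0.6839 (all in nats)

Chain rule: H(X,Y) = H(X) + H(Y|X)

Left side — joint entropy directly:
H(X,Y) = -Σ p(x,y) log p(x,y) = 1.3569 nats

Right side — compute H(Y|X) from the conditional distributions:
P(X) = (3/5, 2/5), so H(X) = 0.6730 nats
H(Y|X) = Σ_x P(X=x) · H(Y|X=x):
  P(Y|X=0) = (4/9, 5/9), H(Y|X=0) = 0.6870, weight P(X=0) = 3/5
  P(Y|X=1) = (7/12, 5/12), H(Y|X=1) = 0.6792, weight P(X=1) = 2/5
H(Y|X) = 0.6839 nats

H(X) + H(Y|X) = 0.6730 + 0.6839 = 1.3569 nats

Both sides equal 1.3569 nats. ✓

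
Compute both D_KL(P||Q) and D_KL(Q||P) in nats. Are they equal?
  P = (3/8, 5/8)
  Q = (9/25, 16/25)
D_KL(P||Q) = 0.0005, D_KL(Q||P) = 0.0005

KL divergence is not symmetric: D_KL(P||Q) ≠ D_KL(Q||P) in general.

D_KL(P||Q) = 0.0005 nats
D_KL(Q||P) = 0.0005 nats

In this case they happen to be equal (to 4 decimal places).

This asymmetry is why KL divergence is not a true distance metric.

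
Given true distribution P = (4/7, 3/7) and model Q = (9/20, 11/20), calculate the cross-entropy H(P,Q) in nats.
0.7125 nats

Cross-entropy: H(P,Q) = -Σ p(x) log q(x)

Alternatively: H(P,Q) = H(P) + D_KL(P||Q)
H(P) = 0.6829 nats
D_KL(P||Q) = 0.0296 nats

H(P,Q) = 0.6829 + 0.0296 = 0.7125 nats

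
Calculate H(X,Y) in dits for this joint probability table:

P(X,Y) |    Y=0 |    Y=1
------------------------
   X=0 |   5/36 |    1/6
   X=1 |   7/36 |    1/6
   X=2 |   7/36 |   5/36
0.7741 dits

Joint entropy is H(X,Y) = -Σ_{x,y} p(x,y) log p(x,y).

Summing over all non-zero entries:
H(X,Y) = -[5/36·log_10(5/36) + 1/6·log_10(1/6) + 7/36·log_10(7/36) + 1/6·log_10(1/6) + 7/36·log_10(7/36) + 5/36·log_10(5/36)]
H(X,Y) = 0.7741 dits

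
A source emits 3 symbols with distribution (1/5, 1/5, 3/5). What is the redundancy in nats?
0.1483 nats

Redundancy measures how far a source is from maximum entropy:
R = H_max - H(X)

Maximum entropy for 3 symbols: H_max = log_e(3) = 1.0986 nats
Actual entropy: H(X) = 0.9503 nats
Redundancy: R = 1.0986 - 0.9503 = 0.1483 nats

This redundancy represents potential for compression: the source could be compressed by 0.1483 nats per symbol.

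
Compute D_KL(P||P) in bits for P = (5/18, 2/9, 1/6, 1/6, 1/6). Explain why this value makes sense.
0.0000 bits

KL divergence satisfies the Gibbs inequality: D_KL(P||Q) ≥ 0 for all distributions P, Q.

D_KL(P||Q) = Σ p(x) log(p(x)/q(x))
Each term is p(x) × log_2(p(x)/p(x)) = p(x) × log_2(1) = 0, so the sum is 0.
D_KL(P||Q) = 0.0000 bits

When P = Q, the KL divergence is exactly 0, as there is no 'divergence' between identical distributions.

This non-negativity is a fundamental property: relative entropy cannot be negative because it measures how different Q is from P.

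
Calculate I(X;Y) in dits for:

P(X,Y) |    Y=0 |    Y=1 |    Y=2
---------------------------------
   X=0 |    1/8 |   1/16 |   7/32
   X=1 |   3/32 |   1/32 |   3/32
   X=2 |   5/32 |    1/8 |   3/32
0.0186 dits

Mutual information: I(X;Y) = H(X) + H(Y) - H(X,Y)

Marginals:
P(X) = (13/32, 7/32, 3/8), H(X) = 0.4631 dits
P(Y) = (3/8, 7/32, 13/32), H(Y) = 0.4631 dits

Joint entropy: H(X,Y) = 0.9076 dits

I(X;Y) = 0.4631 + 0.4631 - 0.9076 = 0.0186 dits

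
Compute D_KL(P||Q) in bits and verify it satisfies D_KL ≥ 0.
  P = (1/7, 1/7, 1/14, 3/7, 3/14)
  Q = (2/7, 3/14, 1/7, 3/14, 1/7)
0.2561 bits

KL divergence satisfies the Gibbs inequality: D_KL(P||Q) ≥ 0 for all distributions P, Q.

D_KL(P||Q) = Σ p(x) log(p(x)/q(x))
Term by term:
  x=0: 1/7 × log_2[(1/7)/(2/7)] = -0.1429
  x=1: 1/7 × log_2[(1/7)/(3/14)] = -0.0836
  x=2: 1/14 × log_2[(1/14)/(1/7)] = -0.0714
  x=3: 3/7 × log_2[(3/7)/(3/14)] = 0.4286
  x=4: 3/14 × log_2[(3/14)/(1/7)] = 0.1253
D_KL(P||Q) = 0.2561 bits

D_KL(P||Q) = 0.2561 ≥ 0 ✓

This non-negativity is a fundamental property: relative entropy cannot be negative because it measures how different Q is from P.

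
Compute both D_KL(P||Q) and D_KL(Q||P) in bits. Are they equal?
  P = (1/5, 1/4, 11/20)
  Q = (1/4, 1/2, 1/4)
D_KL(P||Q) = 0.3112, D_KL(Q||P) = 0.2961

KL divergence is not symmetric: D_KL(P||Q) ≠ D_KL(Q||P) in general.

D_KL(P||Q) = 0.3112 bits
D_KL(Q||P) = 0.2961 bits

No, they are not equal!

This asymmetry is why KL divergence is not a true distance metric.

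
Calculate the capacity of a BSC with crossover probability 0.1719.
0.3380 bits

For a binary symmetric channel (BSC) with error probability p:
Capacity C = 1 - H(p) bits per symbol

where H(p) = -p log₂(p) - (1-p) log₂(1-p) is the binary entropy function.

H(0.1719) = 0.6620 bits
C = 1 - 0.6620 = 0.3380 bits per symbol

This means we can reliably transmit up to 0.3380 bits of information per channel use.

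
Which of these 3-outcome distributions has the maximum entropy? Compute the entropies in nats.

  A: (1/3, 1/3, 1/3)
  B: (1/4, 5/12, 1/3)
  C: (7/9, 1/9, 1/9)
A

For a discrete distribution over n outcomes, entropy is maximized by the uniform distribution.

Computing entropies:
H(A) = 1.0986 nats
H(B) = 1.0776 nats
H(C) = 0.6837 nats

The uniform distribution (where all probabilities equal 1/3) achieves the maximum entropy of log_e(3) = 1.0986 nats.

Distribution A has the highest entropy.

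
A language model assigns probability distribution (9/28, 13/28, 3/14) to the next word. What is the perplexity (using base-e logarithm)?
2.8609

Perplexity is e^H (or exp(H) for natural log).

First, H = -Σ p log p = 1.0511 nats
Perplexity = e^1.0511 = 2.8609

Interpretation: The model's uncertainty is equivalent to choosing uniformly among 2.9 options.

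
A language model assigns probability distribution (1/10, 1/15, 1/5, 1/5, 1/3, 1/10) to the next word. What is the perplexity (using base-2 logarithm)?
5.2124

Perplexity is 2^H (or exp(H) for natural log).

First, H = -Σ p log p = 2.3819 bits
Perplexity = 2^2.3819 = 5.2124

Interpretation: The model's uncertainty is equivalent to choosing uniformly among 5.2 options.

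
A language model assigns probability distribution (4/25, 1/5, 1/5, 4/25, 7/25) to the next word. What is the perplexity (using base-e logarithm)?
4.8873

Perplexity is e^H (or exp(H) for natural log).

First, H = -Σ p log p = 1.5866 nats
Perplexity = e^1.5866 = 4.8873

Interpretation: The model's uncertainty is equivalent to choosing uniformly among 4.9 options.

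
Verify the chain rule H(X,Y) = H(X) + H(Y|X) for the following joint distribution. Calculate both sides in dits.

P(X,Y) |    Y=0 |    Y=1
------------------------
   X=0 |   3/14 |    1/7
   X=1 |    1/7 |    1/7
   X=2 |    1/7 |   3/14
H(X,Y) = 0.7696, H(X) = 0.4748, H(Y|X) = 0.2948 (all in dits)

Chain rule: H(X,Y) = H(X) + H(Y|X)

Left side — joint entropy directly:
H(X,Y) = -Σ p(x,y) log p(x,y) = 0.7696 dits

Right side — compute H(Y|X) from the conditional distributions:
P(X) = (5/14, 2/7, 5/14), so H(X) = 0.4748 dits
H(Y|X) = Σ_x P(X=x) · H(Y|X=x):
  P(Y|X=0) = (3/5, 2/5), H(Y|X=0) = 0.2923, weight P(X=0) = 5/14
  P(Y|X=1) = (1/2, 1/2), H(Y|X=1) = 0.3010, weight P(X=1) = 2/7
  P(Y|X=2) = (2/5, 3/5), H(Y|X=2) = 0.2923, weight P(X=2) = 5/14
H(Y|X) = 0.2948 dits

H(X) + H(Y|X) = 0.4748 + 0.2948 = 0.7696 dits

Both sides equal 0.7696 dits. ✓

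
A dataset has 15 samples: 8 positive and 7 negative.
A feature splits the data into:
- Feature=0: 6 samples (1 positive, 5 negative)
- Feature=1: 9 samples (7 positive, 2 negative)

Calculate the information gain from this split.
0.2783 bits

Information Gain = H(Y) - H(Y|Feature)

Before split:
P(positive) = 8/15 = 0.5333
H(Y) = 0.9968 bits

After split:
Feature=0: H = 0.6500 bits (weight = 6/15)
Feature=1: H = 0.7642 bits (weight = 9/15)
H(Y|Feature) = (6/15)×0.6500 + (9/15)×0.7642 = 0.7185 bits

Information Gain = 0.9968 - 0.7185 = 0.2783 bits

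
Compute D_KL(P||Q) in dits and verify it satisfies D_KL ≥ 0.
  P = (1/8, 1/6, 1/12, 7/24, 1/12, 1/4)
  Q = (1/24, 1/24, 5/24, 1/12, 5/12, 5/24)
0.2471 dits

KL divergence satisfies the Gibbs inequality: D_KL(P||Q) ≥ 0 for all distributions P, Q.

D_KL(P||Q) = Σ p(x) log(p(x)/q(x))
Term by term:
  x=0: 1/8 × log_10[(1/8)/(1/24)] = 0.0596
  x=1: 1/6 × log_10[(1/6)/(1/24)] = 0.1003
  x=2: 1/12 × log_10[(1/12)/(5/24)] = -0.0332
  x=3: 7/24 × log_10[(7/24)/(1/12)] = 0.1587
  x=4: 1/12 × log_10[(1/12)/(5/12)] = -0.0582
  x=5: 1/4 × log_10[(1/4)/(5/24)] = 0.0198
D_KL(P||Q) = 0.2471 dits

D_KL(P||Q) = 0.2471 ≥ 0 ✓

This non-negativity is a fundamental property: relative entropy cannot be negative because it measures how different Q is from P.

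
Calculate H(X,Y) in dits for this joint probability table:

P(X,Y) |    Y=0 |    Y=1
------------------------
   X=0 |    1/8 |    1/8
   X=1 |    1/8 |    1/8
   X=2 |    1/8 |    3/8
0.7242 dits

Joint entropy is H(X,Y) = -Σ_{x,y} p(x,y) log p(x,y).

Summing over all non-zero entries:
H(X,Y) = -[1/8·log_10(1/8) + 1/8·log_10(1/8) + 1/8·log_10(1/8) + 1/8·log_10(1/8) + 1/8·log_10(1/8) + 3/8·log_10(3/8)]
H(X,Y) = 0.7242 dits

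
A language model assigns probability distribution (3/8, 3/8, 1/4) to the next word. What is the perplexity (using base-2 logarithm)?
2.9512

Perplexity is 2^H (or exp(H) for natural log).

First, H = -Σ p log p = 1.5613 bits
Perplexity = 2^1.5613 = 2.9512

Interpretation: The model's uncertainty is equivalent to choosing uniformly among 3.0 options.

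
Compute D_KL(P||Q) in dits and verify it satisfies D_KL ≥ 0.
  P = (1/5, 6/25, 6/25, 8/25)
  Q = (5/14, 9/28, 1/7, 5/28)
0.0543 dits

KL divergence satisfies the Gibbs inequality: D_KL(P||Q) ≥ 0 for all distributions P, Q.

D_KL(P||Q) = Σ p(x) log(p(x)/q(x))
Term by term:
  x=0: 1/5 × log_10[(1/5)/(5/14)] = -0.0504
  x=1: 6/25 × log_10[(6/25)/(9/28)] = -0.0304
  x=2: 6/25 × log_10[(6/25)/(1/7)] = 0.0541
  x=3: 8/25 × log_10[(8/25)/(5/28)] = 0.0811
D_KL(P||Q) = 0.0543 dits

D_KL(P||Q) = 0.0543 ≥ 0 ✓

This non-negativity is a fundamental property: relative entropy cannot be negative because it measures how different Q is from P.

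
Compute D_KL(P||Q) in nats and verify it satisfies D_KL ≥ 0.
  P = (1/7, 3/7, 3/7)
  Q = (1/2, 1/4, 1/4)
0.2830 nats

KL divergence satisfies the Gibbs inequality: D_KL(P||Q) ≥ 0 for all distributions P, Q.

D_KL(P||Q) = Σ p(x) log(p(x)/q(x))
Term by term:
  x=0: 1/7 × log_e[(1/7)/(1/2)] = -0.1790
  x=1: 3/7 × log_e[(3/7)/(1/4)] = 0.2310
  x=2: 3/7 × log_e[(3/7)/(1/4)] = 0.2310
D_KL(P||Q) = 0.2830 nats

D_KL(P||Q) = 0.2830 ≥ 0 ✓

This non-negativity is a fundamental property: relative entropy cannot be negative because it measures how different Q is from P.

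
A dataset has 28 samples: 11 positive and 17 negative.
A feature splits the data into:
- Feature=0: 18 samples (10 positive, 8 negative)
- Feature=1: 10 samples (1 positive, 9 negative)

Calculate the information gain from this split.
0.1620 bits

Information Gain = H(Y) - H(Y|Feature)

Before split:
P(positive) = 11/28 = 0.3929
H(Y) = 0.9666 bits

After split:
Feature=0: H = 0.9911 bits (weight = 18/28)
Feature=1: H = 0.4690 bits (weight = 10/28)
H(Y|Feature) = (18/28)×0.9911 + (10/28)×0.4690 = 0.8046 bits

Information Gain = 0.9666 - 0.8046 = 0.1620 bits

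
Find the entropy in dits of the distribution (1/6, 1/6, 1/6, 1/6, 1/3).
0.6778 dits

Shannon entropy is H(X) = -Σ p(x) log p(x).

For P = (1/6, 1/6, 1/6, 1/6, 1/3):
H = -1/6 × log_10(1/6) -1/6 × log_10(1/6) -1/6 × log_10(1/6) -1/6 × log_10(1/6) -1/3 × log_10(1/3)
H = 0.6778 dits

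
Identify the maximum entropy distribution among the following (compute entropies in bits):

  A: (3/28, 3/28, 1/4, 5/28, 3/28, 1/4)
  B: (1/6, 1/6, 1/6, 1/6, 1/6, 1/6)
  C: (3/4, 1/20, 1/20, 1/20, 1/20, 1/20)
B

For a discrete distribution over n outcomes, entropy is maximized by the uniform distribution.

Computing entropies:
H(A) = 2.4796 bits
H(B) = 2.5850 bits
H(C) = 1.3918 bits

The uniform distribution (where all probabilities equal 1/6) achieves the maximum entropy of log_2(6) = 2.5850 bits.

Distribution B has the highest entropy.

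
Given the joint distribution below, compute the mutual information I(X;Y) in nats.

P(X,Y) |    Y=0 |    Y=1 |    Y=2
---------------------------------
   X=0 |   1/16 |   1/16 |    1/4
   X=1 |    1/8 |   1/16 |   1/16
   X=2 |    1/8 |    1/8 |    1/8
0.0745 nats

Mutual information: I(X;Y) = H(X) + H(Y) - H(X,Y)

Marginals:
P(X) = (3/8, 1/4, 3/8), H(X) = 1.0822 nats
P(Y) = (5/16, 1/4, 7/16), H(Y) = 1.0717 nats

Joint entropy: H(X,Y) = 2.0794 nats

I(X;Y) = 1.0822 + 1.0717 - 2.0794 = 0.0745 nats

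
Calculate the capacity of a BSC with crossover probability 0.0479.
0.7226 bits

For a binary symmetric channel (BSC) with error probability p:
Capacity C = 1 - H(p) bits per symbol

where H(p) = -p log₂(p) - (1-p) log₂(1-p) is the binary entropy function.

H(0.0479) = 0.2774 bits
C = 1 - 0.2774 = 0.7226 bits per symbol

This means we can reliably transmit up to 0.7226 bits of information per channel use.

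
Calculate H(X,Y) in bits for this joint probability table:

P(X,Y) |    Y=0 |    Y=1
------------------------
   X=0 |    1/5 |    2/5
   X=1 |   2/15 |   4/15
1.8892 bits

Joint entropy is H(X,Y) = -Σ_{x,y} p(x,y) log p(x,y).

Summing over all non-zero entries:
H(X,Y) = -[1/5·log_2(1/5) + 2/5·log_2(2/5) + 2/15·log_2(2/15) + 4/15·log_2(4/15)]
H(X,Y) = 1.8892 bits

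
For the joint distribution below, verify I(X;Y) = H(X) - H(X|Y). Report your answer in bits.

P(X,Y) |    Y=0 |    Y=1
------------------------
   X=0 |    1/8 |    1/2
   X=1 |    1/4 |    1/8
I(X;Y) = 0.1589 bits

Mutual information has multiple equivalent forms:
- I(X;Y) = H(X) - H(X|Y)
- I(X;Y) = H(Y) - H(Y|X)
- I(X;Y) = H(X) + H(Y) - H(X,Y)

Computing all quantities:
H(X) = 0.9544, H(Y) = 0.9544, H(X,Y) = 1.7500
H(X|Y) = 0.7956, H(Y|X) = 0.7956

Verification:
H(X) - H(X|Y) = 0.9544 - 0.7956 = 0.1589
H(Y) - H(Y|X) = 0.9544 - 0.7956 = 0.1589
H(X) + H(Y) - H(X,Y) = 0.9544 + 0.9544 - 1.7500 = 0.1589

All forms give I(X;Y) = 0.1589 bits. ✓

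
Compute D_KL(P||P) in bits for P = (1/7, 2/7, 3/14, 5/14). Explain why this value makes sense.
0.0000 bits

KL divergence satisfies the Gibbs inequality: D_KL(P||Q) ≥ 0 for all distributions P, Q.

D_KL(P||Q) = Σ p(x) log(p(x)/q(x))
Each term is p(x) × log_2(p(x)/p(x)) = p(x) × log_2(1) = 0, so the sum is 0.
D_KL(P||Q) = 0.0000 bits

When P = Q, the KL divergence is exactly 0, as there is no 'divergence' between identical distributions.

This non-negativity is a fundamental property: relative entropy cannot be negative because it measures how different Q is from P.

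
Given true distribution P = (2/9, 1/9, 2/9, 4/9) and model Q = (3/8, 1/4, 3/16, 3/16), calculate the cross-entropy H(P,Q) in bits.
2.1467 bits

Cross-entropy: H(P,Q) = -Σ p(x) log q(x)

Alternatively: H(P,Q) = H(P) + D_KL(P||Q)
H(P) = 1.8366 bits
D_KL(P||Q) = 0.3101 bits

H(P,Q) = 1.8366 + 0.3101 = 2.1467 bits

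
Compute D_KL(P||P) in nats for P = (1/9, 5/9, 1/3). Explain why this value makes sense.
0.0000 nats

KL divergence satisfies the Gibbs inequality: D_KL(P||Q) ≥ 0 for all distributions P, Q.

D_KL(P||Q) = Σ p(x) log(p(x)/q(x))
Each term is p(x) × log_e(p(x)/p(x)) = p(x) × log_e(1) = 0, so the sum is 0.
D_KL(P||Q) = 0.0000 nats

When P = Q, the KL divergence is exactly 0, as there is no 'divergence' between identical distributions.

This non-negativity is a fundamental property: relative entropy cannot be negative because it measures how different Q is from P.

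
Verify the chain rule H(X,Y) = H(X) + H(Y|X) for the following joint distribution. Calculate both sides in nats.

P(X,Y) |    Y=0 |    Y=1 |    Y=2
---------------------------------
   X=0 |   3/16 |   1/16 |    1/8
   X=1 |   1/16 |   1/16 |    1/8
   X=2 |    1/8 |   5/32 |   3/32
H(X,Y) = 2.1255, H(X) = 1.0822, H(Y|X) = 1.0433 (all in nats)

Chain rule: H(X,Y) = H(X) + H(Y|X)

Left side — joint entropy directly:
H(X,Y) = -Σ p(x,y) log p(x,y) = 2.1255 nats

Right side — compute H(Y|X) from the conditional distributions:
P(X) = (3/8, 1/4, 3/8), so H(X) = 1.0822 nats
H(Y|X) = Σ_x P(X=x) · H(Y|X=x):
  P(Y|X=0) = (1/2, 1/6, 1/3), H(Y|X=0) = 1.0114, weight P(X=0) = 3/8
  P(Y|X=1) = (1/4, 1/4, 1/2), H(Y|X=1) = 1.0397, weight P(X=1) = 1/4
  P(Y|X=2) = (1/3, 5/12, 1/4), H(Y|X=2) = 1.0776, weight P(X=2) = 3/8
H(Y|X) = 1.0433 nats

H(X) + H(Y|X) = 1.0822 + 1.0433 = 2.1255 nats

Both sides equal 2.1255 nats. ✓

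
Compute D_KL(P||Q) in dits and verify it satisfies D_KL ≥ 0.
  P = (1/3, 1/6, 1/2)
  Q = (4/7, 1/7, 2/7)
0.0546 dits

KL divergence satisfies the Gibbs inequality: D_KL(P||Q) ≥ 0 for all distributions P, Q.

D_KL(P||Q) = Σ p(x) log(p(x)/q(x))
Term by term:
  x=0: 1/3 × log_10[(1/3)/(4/7)] = -0.0780
  x=1: 1/6 × log_10[(1/6)/(1/7)] = 0.0112
  x=2: 1/2 × log_10[(1/2)/(2/7)] = 0.1215
D_KL(P||Q) = 0.0546 dits

D_KL(P||Q) = 0.0546 ≥ 0 ✓

This non-negativity is a fundamental property: relative entropy cannot be negative because it measures how different Q is from P.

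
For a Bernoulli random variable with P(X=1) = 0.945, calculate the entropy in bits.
0.3073 bits

The binary entropy function is:
H(p) = -p log(p) - (1-p) log(1-p)

H(0.945) = -0.945 × log_2(0.945) - 0.055 × log_2(0.055)
H(0.945) = 0.3073 bits

Note: Binary entropy is maximized at p=0.5 (H=1 bit) and minimized at p=0 or p=1 (H=0).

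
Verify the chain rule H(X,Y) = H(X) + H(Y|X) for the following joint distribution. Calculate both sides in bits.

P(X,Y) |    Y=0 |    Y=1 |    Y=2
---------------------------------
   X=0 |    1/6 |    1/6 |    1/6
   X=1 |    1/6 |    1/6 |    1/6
H(X,Y) = 2.5850, H(X) = 1.0000, H(Y|X) = 1.5850 (all in bits)

Chain rule: H(X,Y) = H(X) + H(Y|X)

Left side — joint entropy directly:
H(X,Y) = -Σ p(x,y) log p(x,y) = 2.5850 bits

Right side — compute H(Y|X) from the conditional distributions:
P(X) = (1/2, 1/2), so H(X) = 1.0000 bits
H(Y|X) = Σ_x P(X=x) · H(Y|X=x):
  P(Y|X=0) = (1/3, 1/3, 1/3), H(Y|X=0) = 1.5850, weight P(X=0) = 1/2
  P(Y|X=1) = (1/3, 1/3, 1/3), H(Y|X=1) = 1.5850, weight P(X=1) = 1/2
H(Y|X) = 1.5850 bits

H(X) + H(Y|X) = 1.0000 + 1.5850 = 2.5850 bits

Both sides equal 2.5850 bits. ✓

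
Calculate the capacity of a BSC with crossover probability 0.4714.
0.0024 bits

For a binary symmetric channel (BSC) with error probability p:
Capacity C = 1 - H(p) bits per symbol

where H(p) = -p log₂(p) - (1-p) log₂(1-p) is the binary entropy function.

H(0.4714) = 0.9976 bits
C = 1 - 0.9976 = 0.0024 bits per symbol

This means we can reliably transmit up to 0.0024 bits of information per channel use.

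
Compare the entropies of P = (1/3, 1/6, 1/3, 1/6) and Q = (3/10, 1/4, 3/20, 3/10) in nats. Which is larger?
Q

Computing entropies in nats:
H(P) = 1.3297
H(Q) = 1.3535

Distribution Q has higher entropy.

Intuition: The distribution closer to uniform (more spread out) has higher entropy.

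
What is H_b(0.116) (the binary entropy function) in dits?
0.1559 dits

The binary entropy function is:
H(p) = -p log(p) - (1-p) log(1-p)

H(0.116) = -0.116 × log_10(0.116) - 0.884 × log_10(0.884)
H(0.116) = 0.1559 dits

Note: Binary entropy is maximized at p=0.5 (H=1 bit) and minimized at p=0 or p=1 (H=0).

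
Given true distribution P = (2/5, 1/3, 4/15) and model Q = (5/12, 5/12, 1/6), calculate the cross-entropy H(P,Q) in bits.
1.6155 bits

Cross-entropy: H(P,Q) = -Σ p(x) log q(x)

Alternatively: H(P,Q) = H(P) + D_KL(P||Q)
H(P) = 1.5656 bits
D_KL(P||Q) = 0.0500 bits

H(P,Q) = 1.5656 + 0.0500 = 1.6155 bits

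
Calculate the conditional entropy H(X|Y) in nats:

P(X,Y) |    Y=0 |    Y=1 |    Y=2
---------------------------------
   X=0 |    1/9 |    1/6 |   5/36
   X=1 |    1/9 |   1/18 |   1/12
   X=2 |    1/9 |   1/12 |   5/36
1.0578 nats

Using the chain rule: H(X|Y) = H(X,Y) - H(Y)

First, compute H(X,Y) = 2.1541 nats

Marginal P(Y) = (1/3, 11/36, 13/36)
H(Y) = 1.0963 nats

H(X|Y) = H(X,Y) - H(Y) = 2.1541 - 1.0963 = 1.0578 nats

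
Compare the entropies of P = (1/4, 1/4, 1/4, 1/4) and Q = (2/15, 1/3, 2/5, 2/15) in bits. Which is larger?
P

Computing entropies in bits:
H(P) = 2.0000
H(Q) = 1.8323

Distribution P has higher entropy.

Intuition: The distribution closer to uniform (more spread out) has higher entropy.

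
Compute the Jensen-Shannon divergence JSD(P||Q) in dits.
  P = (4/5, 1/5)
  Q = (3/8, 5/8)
0.0420 dits

Jensen-Shannon divergence is:
JSD(P||Q) = 0.5 × D_KL(P||M) + 0.5 × D_KL(Q||M)
where M = 0.5 × (P + Q) is the mixture distribution.

M = 0.5 × (4/5, 1/5) + 0.5 × (3/8, 5/8) = (0.5875, 0.4125)

D_KL(P||M) = 0.0444 dits
D_KL(Q||M) = 0.0397 dits

JSD(P||Q) = 0.5 × 0.0444 + 0.5 × 0.0397 = 0.0420 dits

Unlike KL divergence, JSD is symmetric and bounded: 0 ≤ JSD ≤ log(2).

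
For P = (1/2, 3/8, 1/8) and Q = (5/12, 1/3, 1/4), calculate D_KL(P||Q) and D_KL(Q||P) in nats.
D_KL(P||Q) = 0.0487, D_KL(Q||P) = 0.0581

KL divergence is not symmetric: D_KL(P||Q) ≠ D_KL(Q||P) in general.

D_KL(P||Q) = 0.0487 nats
D_KL(Q||P) = 0.0581 nats

No, they are not equal!

This asymmetry is why KL divergence is not a true distance metric.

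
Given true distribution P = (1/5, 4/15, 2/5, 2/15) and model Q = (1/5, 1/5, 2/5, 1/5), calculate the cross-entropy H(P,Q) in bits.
1.9219 bits

Cross-entropy: H(P,Q) = -Σ p(x) log q(x)

Alternatively: H(P,Q) = H(P) + D_KL(P||Q)
H(P) = 1.8892 bits
D_KL(P||Q) = 0.0327 bits

H(P,Q) = 1.8892 + 0.0327 = 1.9219 bits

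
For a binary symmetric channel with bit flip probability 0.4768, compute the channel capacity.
0.0016 bits

For a binary symmetric channel (BSC) with error probability p:
Capacity C = 1 - H(p) bits per symbol

where H(p) = -p log₂(p) - (1-p) log₂(1-p) is the binary entropy function.

H(0.4768) = 0.9984 bits
C = 1 - 0.9984 = 0.0016 bits per symbol

This means we can reliably transmit up to 0.0016 bits of information per channel use.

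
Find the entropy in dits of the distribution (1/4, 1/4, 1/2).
0.4515 dits

Shannon entropy is H(X) = -Σ p(x) log p(x).

For P = (1/4, 1/4, 1/2):
H = -1/4 × log_10(1/4) -1/4 × log_10(1/4) -1/2 × log_10(1/2)
H = 0.4515 dits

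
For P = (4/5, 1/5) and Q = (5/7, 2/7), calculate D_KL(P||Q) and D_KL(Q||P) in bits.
D_KL(P||Q) = 0.0279, D_KL(Q||P) = 0.0302

KL divergence is not symmetric: D_KL(P||Q) ≠ D_KL(Q||P) in general.

D_KL(P||Q) = 0.0279 bits
D_KL(Q||P) = 0.0302 bits

No, they are not equal!

This asymmetry is why KL divergence is not a true distance metric.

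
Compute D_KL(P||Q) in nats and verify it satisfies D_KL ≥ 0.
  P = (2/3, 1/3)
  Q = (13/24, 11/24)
0.0323 nats

KL divergence satisfies the Gibbs inequality: D_KL(P||Q) ≥ 0 for all distributions P, Q.

D_KL(P||Q) = Σ p(x) log(p(x)/q(x))
Term by term:
  x=0: 2/3 × log_e[(2/3)/(13/24)] = 0.1384
  x=1: 1/3 × log_e[(1/3)/(11/24)] = -0.1062
D_KL(P||Q) = 0.0323 nats

D_KL(P||Q) = 0.0323 ≥ 0 ✓

This non-negativity is a fundamental property: relative entropy cannot be negative because it measures how different Q is from P.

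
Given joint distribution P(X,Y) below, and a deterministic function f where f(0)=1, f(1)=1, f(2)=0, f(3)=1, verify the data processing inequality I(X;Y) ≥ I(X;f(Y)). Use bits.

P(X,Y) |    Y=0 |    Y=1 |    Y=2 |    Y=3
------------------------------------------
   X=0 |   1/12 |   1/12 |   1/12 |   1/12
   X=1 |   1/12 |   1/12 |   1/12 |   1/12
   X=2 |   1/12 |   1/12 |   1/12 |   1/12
I(X;Y) = 0.0000, I(X;f(Y)) = 0.0000, inequality holds: 0.0000 ≥ 0.0000

Data Processing Inequality: For any Markov chain X → Y → Z, we have I(X;Y) ≥ I(X;Z).

Here Z = f(Y) is a deterministic function of Y, forming X → Y → Z.

Original I(X;Y) = 0.0000 bits

After applying f:
P(X,Z) where Z=f(Y):
- P(X,Z=0) = P(X,Y=2)
- P(X,Z=1) = P(X,Y=0) + P(X,Y=1) + P(X,Y=3)

I(X;Z) = I(X;f(Y)) = 0.0000 bits

Verification: 0.0000 ≥ 0.0000 ✓

Information cannot be created by processing; the function f can only lose information about X.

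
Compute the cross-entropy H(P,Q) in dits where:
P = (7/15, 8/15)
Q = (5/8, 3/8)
0.3224 dits

Cross-entropy: H(P,Q) = -Σ p(x) log q(x)

Alternatively: H(P,Q) = H(P) + D_KL(P||Q)
H(P) = 0.3001 dits
D_KL(P||Q) = 0.0224 dits

H(P,Q) = 0.3001 + 0.0224 = 0.3224 dits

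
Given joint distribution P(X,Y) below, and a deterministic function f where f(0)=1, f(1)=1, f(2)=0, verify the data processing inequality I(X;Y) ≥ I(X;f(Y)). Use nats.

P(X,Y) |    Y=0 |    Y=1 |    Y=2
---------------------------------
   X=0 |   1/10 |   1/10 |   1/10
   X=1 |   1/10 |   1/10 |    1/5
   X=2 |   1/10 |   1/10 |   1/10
I(X;Y) = 0.0138, I(X;f(Y)) = 0.0138, inequality holds: 0.0138 ≥ 0.0138

Data Processing Inequality: For any Markov chain X → Y → Z, we have I(X;Y) ≥ I(X;Z).

Here Z = f(Y) is a deterministic function of Y, forming X → Y → Z.

Original I(X;Y) = 0.0138 nats

After applying f:
P(X,Z) where Z=f(Y):
- P(X,Z=0) = P(X,Y=2)
- P(X,Z=1) = P(X,Y=0) + P(X,Y=1)

I(X;Z) = I(X;f(Y)) = 0.0138 nats

Verification: 0.0138 ≥ 0.0138 ✓

Information cannot be created by processing; the function f can only lose information about X.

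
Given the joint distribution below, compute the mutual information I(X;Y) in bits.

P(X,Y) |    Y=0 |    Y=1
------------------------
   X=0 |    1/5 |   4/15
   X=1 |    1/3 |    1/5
0.0280 bits

Mutual information: I(X;Y) = H(X) + H(Y) - H(X,Y)

Marginals:
P(X) = (7/15, 8/15), H(X) = 0.9968 bits
P(Y) = (8/15, 7/15), H(Y) = 0.9968 bits

Joint entropy: H(X,Y) = 1.9656 bits

I(X;Y) = 0.9968 + 0.9968 - 1.9656 = 0.0280 bits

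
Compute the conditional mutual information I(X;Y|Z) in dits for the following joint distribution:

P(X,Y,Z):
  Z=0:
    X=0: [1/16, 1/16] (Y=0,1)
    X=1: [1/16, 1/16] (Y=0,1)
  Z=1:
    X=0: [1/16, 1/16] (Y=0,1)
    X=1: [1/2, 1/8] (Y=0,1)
0.0097 dits

Conditional mutual information: I(X;Y|Z) = H(X|Z) + H(Y|Z) - H(X,Y|Z)

H(Z) = 0.2442
H(X,Z) = 0.4662 → H(X|Z) = 0.2220
H(Y,Z) = 0.5026 → H(Y|Z) = 0.2584
H(X,Y,Z) = 0.7149 → H(X,Y|Z) = 0.4707

I(X;Y|Z) = 0.2220 + 0.2584 - 0.4707 = 0.0097 dits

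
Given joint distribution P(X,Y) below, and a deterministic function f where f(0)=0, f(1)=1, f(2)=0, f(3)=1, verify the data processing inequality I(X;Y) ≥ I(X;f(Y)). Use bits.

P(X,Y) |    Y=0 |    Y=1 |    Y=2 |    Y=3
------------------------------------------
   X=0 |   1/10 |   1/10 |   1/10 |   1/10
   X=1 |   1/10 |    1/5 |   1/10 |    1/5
I(X;Y) = 0.0200, I(X;f(Y)) = 0.0200, inequality holds: 0.0200 ≥ 0.0200

Data Processing Inequality: For any Markov chain X → Y → Z, we have I(X;Y) ≥ I(X;Z).

Here Z = f(Y) is a deterministic function of Y, forming X → Y → Z.

Original I(X;Y) = 0.0200 bits

After applying f:
P(X,Z) where Z=f(Y):
- P(X,Z=0) = P(X,Y=0) + P(X,Y=2)
- P(X,Z=1) = P(X,Y=1) + P(X,Y=3)

I(X;Z) = I(X;f(Y)) = 0.0200 bits

Verification: 0.0200 ≥ 0.0200 ✓

Information cannot be created by processing; the function f can only lose information about X.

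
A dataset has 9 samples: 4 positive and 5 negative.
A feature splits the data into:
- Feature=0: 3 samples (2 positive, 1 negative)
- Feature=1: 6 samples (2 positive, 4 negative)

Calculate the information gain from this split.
0.0728 bits

Information Gain = H(Y) - H(Y|Feature)

Before split:
P(positive) = 4/9 = 0.4444
H(Y) = 0.9911 bits

After split:
Feature=0: H = 0.9183 bits (weight = 3/9)
Feature=1: H = 0.9183 bits (weight = 6/9)
H(Y|Feature) = (3/9)×0.9183 + (6/9)×0.9183 = 0.9183 bits

Information Gain = 0.9911 - 0.9183 = 0.0728 bits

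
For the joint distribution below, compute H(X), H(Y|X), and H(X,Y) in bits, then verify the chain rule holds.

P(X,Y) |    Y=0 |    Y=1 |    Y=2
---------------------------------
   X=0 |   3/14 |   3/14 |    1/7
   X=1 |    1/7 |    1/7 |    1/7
H(X,Y) = 2.5567, H(X) = 0.9852, H(Y|X) = 1.5714 (all in bits)

Chain rule: H(X,Y) = H(X) + H(Y|X)

Left side — joint entropy directly:
H(X,Y) = -Σ p(x,y) log p(x,y) = 2.5567 bits

Right side — compute H(Y|X) from the conditional distributions:
P(X) = (4/7, 3/7), so H(X) = 0.9852 bits
H(Y|X) = Σ_x P(X=x) · H(Y|X=x):
  P(Y|X=0) = (3/8, 3/8, 1/4), H(Y|X=0) = 1.5613, weight P(X=0) = 4/7
  P(Y|X=1) = (1/3, 1/3, 1/3), H(Y|X=1) = 1.5850, weight P(X=1) = 3/7
H(Y|X) = 1.5714 bits

H(X) + H(Y|X) = 0.9852 + 1.5714 = 2.5567 bits

Both sides equal 2.5567 bits. ✓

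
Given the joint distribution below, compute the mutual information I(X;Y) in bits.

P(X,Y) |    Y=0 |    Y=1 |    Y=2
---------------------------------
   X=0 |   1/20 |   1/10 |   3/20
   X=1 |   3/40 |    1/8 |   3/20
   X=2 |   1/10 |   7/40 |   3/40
0.0477 bits

Mutual information: I(X;Y) = H(X) + H(Y) - H(X,Y)

Marginals:
P(X) = (3/10, 7/20, 7/20), H(X) = 1.5813 bits
P(Y) = (9/40, 2/5, 3/8), H(Y) = 1.5436 bits

Joint entropy: H(X,Y) = 3.0772 bits

I(X;Y) = 1.5813 + 1.5436 - 3.0772 = 0.0477 bits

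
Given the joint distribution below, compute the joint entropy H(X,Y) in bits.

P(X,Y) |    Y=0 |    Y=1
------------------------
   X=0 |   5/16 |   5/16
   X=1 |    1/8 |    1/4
1.9238 bits

Joint entropy is H(X,Y) = -Σ_{x,y} p(x,y) log p(x,y).

Summing over all non-zero entries:
H(X,Y) = -[5/16·log_2(5/16) + 5/16·log_2(5/16) + 1/8·log_2(1/8) + 1/4·log_2(1/4)]
H(X,Y) = 1.9238 bits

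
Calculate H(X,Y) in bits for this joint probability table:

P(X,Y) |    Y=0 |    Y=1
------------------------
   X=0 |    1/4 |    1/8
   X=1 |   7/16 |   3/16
1.8496 bits

Joint entropy is H(X,Y) = -Σ_{x,y} p(x,y) log p(x,y).

Summing over all non-zero entries:
H(X,Y) = -[1/4·log_2(1/4) + 1/8·log_2(1/8) + 7/16·log_2(7/16) + 3/16·log_2(3/16)]
H(X,Y) = 1.8496 bits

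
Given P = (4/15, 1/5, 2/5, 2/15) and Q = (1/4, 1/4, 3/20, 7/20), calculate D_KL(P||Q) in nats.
0.2362 nats

KL divergence: D_KL(P||Q) = Σ p(x) log(p(x)/q(x))

Computing term by term:
  x=0: 4/15 × log_e[(4/15)/(1/4)] = 4/15 × 0.0645 = 0.0172
  x=1: 1/5 × log_e[(1/5)/(1/4)] = 1/5 × -0.2231 = -0.0446
  x=2: 2/5 × log_e[(2/5)/(3/20)] = 2/5 × 0.9808 = 0.3923
  x=3: 2/15 × log_e[(2/15)/(7/20)] = 2/15 × -0.9651 = -0.1287

D_KL(P||Q) = 0.2362 nats

Note: KL divergence is always non-negative and equals 0 iff P = Q.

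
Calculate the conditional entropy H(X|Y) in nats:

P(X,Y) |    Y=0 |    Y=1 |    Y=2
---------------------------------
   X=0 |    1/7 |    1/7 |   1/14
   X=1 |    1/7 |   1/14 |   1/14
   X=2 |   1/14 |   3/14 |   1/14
1.0456 nats

Using the chain rule: H(X|Y) = H(X,Y) - H(Y)

First, compute H(X,Y) = 2.1066 nats

Marginal P(Y) = (5/14, 3/7, 3/14)
H(Y) = 1.0609 nats

H(X|Y) = H(X,Y) - H(Y) = 2.1066 - 1.0609 = 1.0456 nats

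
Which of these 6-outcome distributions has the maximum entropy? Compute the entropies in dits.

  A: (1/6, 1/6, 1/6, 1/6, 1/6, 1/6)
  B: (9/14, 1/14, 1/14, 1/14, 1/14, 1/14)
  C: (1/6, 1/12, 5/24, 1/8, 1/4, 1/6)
A

For a discrete distribution over n outcomes, entropy is maximized by the uniform distribution.

Computing entropies:
H(A) = 0.7782 dits
H(B) = 0.5327 dits
H(C) = 0.7546 dits

The uniform distribution (where all probabilities equal 1/6) achieves the maximum entropy of log_10(6) = 0.7782 dits.

Distribution A has the highest entropy.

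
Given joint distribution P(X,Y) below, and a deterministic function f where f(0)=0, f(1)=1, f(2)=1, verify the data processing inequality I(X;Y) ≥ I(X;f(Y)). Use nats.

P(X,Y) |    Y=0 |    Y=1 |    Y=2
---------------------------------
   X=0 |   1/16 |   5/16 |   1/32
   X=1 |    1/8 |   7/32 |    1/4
I(X;Y) = 0.0981, I(X;f(Y)) = 0.0026, inequality holds: 0.0981 ≥ 0.0026

Data Processing Inequality: For any Markov chain X → Y → Z, we have I(X;Y) ≥ I(X;Z).

Here Z = f(Y) is a deterministic function of Y, forming X → Y → Z.

Original I(X;Y) = 0.0981 nats

After applying f:
P(X,Z) where Z=f(Y):
- P(X,Z=0) = P(X,Y=0)
- P(X,Z=1) = P(X,Y=1) + P(X,Y=2)

I(X;Z) = I(X;f(Y)) = 0.0026 nats

Verification: 0.0981 ≥ 0.0026 ✓

Information cannot be created by processing; the function f can only lose information about X.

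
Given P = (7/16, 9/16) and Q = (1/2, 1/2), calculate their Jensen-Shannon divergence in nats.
0.0020 nats

Jensen-Shannon divergence is:
JSD(P||Q) = 0.5 × D_KL(P||M) + 0.5 × D_KL(Q||M)
where M = 0.5 × (P + Q) is the mixture distribution.

M = 0.5 × (7/16, 9/16) + 0.5 × (1/2, 1/2) = (15/32, 17/32)

D_KL(P||M) = 0.0020 nats
D_KL(Q||M) = 0.0020 nats

JSD(P||Q) = 0.5 × 0.0020 + 0.5 × 0.0020 = 0.0020 nats

Unlike KL divergence, JSD is symmetric and bounded: 0 ≤ JSD ≤ log(2).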